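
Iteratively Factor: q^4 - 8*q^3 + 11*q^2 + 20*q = (q - 5)*(q^3 - 3*q^2 - 4*q) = q*(q - 5)*(q^2 - 3*q - 4) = q*(q - 5)*(q + 1)*(q - 4)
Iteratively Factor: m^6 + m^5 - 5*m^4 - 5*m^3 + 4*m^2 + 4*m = (m - 2)*(m^5 + 3*m^4 + m^3 - 3*m^2 - 2*m) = (m - 2)*(m + 1)*(m^4 + 2*m^3 - m^2 - 2*m) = (m - 2)*(m + 1)*(m + 2)*(m^3 - m) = m*(m - 2)*(m + 1)*(m + 2)*(m^2 - 1) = m*(m - 2)*(m - 1)*(m + 1)*(m + 2)*(m + 1)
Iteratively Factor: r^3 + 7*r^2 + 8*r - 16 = (r - 1)*(r^2 + 8*r + 16) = (r - 1)*(r + 4)*(r + 4)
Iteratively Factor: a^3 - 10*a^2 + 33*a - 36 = (a - 3)*(a^2 - 7*a + 12) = (a - 4)*(a - 3)*(a - 3)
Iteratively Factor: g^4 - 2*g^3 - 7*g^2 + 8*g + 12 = (g - 2)*(g^3 - 7*g - 6) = (g - 3)*(g - 2)*(g^2 + 3*g + 2) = (g - 3)*(g - 2)*(g + 1)*(g + 2)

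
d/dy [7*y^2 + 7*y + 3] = 14*y + 7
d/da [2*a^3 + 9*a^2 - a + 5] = 6*a^2 + 18*a - 1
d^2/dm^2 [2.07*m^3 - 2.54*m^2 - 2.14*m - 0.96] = 12.42*m - 5.08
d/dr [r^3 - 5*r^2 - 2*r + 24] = 3*r^2 - 10*r - 2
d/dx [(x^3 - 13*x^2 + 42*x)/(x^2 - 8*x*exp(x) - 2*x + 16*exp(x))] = (2*x*(x^2 - 13*x + 42)*(4*x*exp(x) - x - 4*exp(x) + 1) + (3*x^2 - 26*x + 42)*(x^2 - 8*x*exp(x) - 2*x + 16*exp(x)))/(x^2 - 8*x*exp(x) - 2*x + 16*exp(x))^2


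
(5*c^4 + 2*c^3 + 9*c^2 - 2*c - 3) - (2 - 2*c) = 5*c^4 + 2*c^3 + 9*c^2 - 5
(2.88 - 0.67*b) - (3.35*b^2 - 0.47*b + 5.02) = -3.35*b^2 - 0.2*b - 2.14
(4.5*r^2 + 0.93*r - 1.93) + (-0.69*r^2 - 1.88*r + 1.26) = 3.81*r^2 - 0.95*r - 0.67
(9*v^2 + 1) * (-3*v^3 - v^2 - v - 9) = -27*v^5 - 9*v^4 - 12*v^3 - 82*v^2 - v - 9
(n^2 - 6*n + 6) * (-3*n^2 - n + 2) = -3*n^4 + 17*n^3 - 10*n^2 - 18*n + 12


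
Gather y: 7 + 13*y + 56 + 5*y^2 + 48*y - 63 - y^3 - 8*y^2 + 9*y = -y^3 - 3*y^2 + 70*y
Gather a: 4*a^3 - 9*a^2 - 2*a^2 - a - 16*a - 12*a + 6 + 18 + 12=4*a^3 - 11*a^2 - 29*a + 36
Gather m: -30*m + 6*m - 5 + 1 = -24*m - 4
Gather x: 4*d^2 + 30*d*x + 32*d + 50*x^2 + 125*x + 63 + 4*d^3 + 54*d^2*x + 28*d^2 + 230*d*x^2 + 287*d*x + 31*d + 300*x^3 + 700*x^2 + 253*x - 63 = 4*d^3 + 32*d^2 + 63*d + 300*x^3 + x^2*(230*d + 750) + x*(54*d^2 + 317*d + 378)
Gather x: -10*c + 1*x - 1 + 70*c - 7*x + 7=60*c - 6*x + 6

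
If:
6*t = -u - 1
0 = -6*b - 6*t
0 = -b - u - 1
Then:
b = 0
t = 0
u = -1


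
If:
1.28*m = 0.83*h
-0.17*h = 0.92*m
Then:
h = 0.00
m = 0.00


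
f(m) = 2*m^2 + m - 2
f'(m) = 4*m + 1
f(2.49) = 12.89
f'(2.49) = 10.96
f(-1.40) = 0.52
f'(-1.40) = -4.60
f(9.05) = 170.86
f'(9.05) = 37.20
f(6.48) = 88.46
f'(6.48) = 26.92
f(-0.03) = -2.03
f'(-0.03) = 0.88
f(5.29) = 59.26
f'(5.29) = 22.16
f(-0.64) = -1.82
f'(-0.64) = -1.56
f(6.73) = 95.32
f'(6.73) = 27.92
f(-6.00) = 64.00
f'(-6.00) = -23.00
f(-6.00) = 64.00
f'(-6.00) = -23.00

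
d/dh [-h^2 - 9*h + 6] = -2*h - 9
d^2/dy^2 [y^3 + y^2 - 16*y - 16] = 6*y + 2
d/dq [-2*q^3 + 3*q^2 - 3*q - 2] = -6*q^2 + 6*q - 3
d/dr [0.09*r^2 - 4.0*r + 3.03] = 0.18*r - 4.0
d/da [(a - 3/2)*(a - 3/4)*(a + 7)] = 3*a^2 + 19*a/2 - 117/8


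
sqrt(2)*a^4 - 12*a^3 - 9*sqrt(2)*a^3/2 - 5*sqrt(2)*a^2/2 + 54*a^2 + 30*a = a*(a - 5)*(a - 6*sqrt(2))*(sqrt(2)*a + sqrt(2)/2)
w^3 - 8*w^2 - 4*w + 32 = (w - 8)*(w - 2)*(w + 2)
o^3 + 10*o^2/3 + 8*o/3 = o*(o + 4/3)*(o + 2)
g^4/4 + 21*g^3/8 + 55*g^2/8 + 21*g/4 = g*(g/4 + 1/2)*(g + 3/2)*(g + 7)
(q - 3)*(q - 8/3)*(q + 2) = q^3 - 11*q^2/3 - 10*q/3 + 16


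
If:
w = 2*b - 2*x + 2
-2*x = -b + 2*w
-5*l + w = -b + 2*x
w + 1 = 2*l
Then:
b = -7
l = 3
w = 5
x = -17/2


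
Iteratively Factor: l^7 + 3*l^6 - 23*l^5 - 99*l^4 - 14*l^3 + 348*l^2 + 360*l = (l + 3)*(l^6 - 23*l^4 - 30*l^3 + 76*l^2 + 120*l) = (l + 2)*(l + 3)*(l^5 - 2*l^4 - 19*l^3 + 8*l^2 + 60*l) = (l - 2)*(l + 2)*(l + 3)*(l^4 - 19*l^2 - 30*l) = l*(l - 2)*(l + 2)*(l + 3)*(l^3 - 19*l - 30) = l*(l - 5)*(l - 2)*(l + 2)*(l + 3)*(l^2 + 5*l + 6) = l*(l - 5)*(l - 2)*(l + 2)*(l + 3)^2*(l + 2)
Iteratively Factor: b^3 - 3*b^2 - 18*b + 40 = (b + 4)*(b^2 - 7*b + 10) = (b - 2)*(b + 4)*(b - 5)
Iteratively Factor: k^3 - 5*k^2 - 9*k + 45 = (k - 3)*(k^2 - 2*k - 15) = (k - 3)*(k + 3)*(k - 5)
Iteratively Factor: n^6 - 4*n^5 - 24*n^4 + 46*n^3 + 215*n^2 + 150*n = (n - 5)*(n^5 + n^4 - 19*n^3 - 49*n^2 - 30*n) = n*(n - 5)*(n^4 + n^3 - 19*n^2 - 49*n - 30) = n*(n - 5)^2*(n^3 + 6*n^2 + 11*n + 6) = n*(n - 5)^2*(n + 1)*(n^2 + 5*n + 6) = n*(n - 5)^2*(n + 1)*(n + 3)*(n + 2)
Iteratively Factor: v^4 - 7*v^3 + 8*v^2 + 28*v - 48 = (v + 2)*(v^3 - 9*v^2 + 26*v - 24) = (v - 4)*(v + 2)*(v^2 - 5*v + 6) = (v - 4)*(v - 3)*(v + 2)*(v - 2)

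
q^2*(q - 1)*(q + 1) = q^4 - q^2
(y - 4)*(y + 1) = y^2 - 3*y - 4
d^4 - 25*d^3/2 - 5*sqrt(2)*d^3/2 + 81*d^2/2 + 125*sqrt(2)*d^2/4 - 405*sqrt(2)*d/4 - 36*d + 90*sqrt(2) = (d - 8)*(d - 3)*(d - 3/2)*(d - 5*sqrt(2)/2)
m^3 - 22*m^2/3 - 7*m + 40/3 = (m - 8)*(m - 1)*(m + 5/3)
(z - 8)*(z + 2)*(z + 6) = z^3 - 52*z - 96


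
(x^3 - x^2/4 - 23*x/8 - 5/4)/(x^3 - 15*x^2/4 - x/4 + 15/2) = (x + 1/2)/(x - 3)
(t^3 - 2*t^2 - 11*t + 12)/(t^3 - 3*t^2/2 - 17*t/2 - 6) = 2*(t^2 + 2*t - 3)/(2*t^2 + 5*t + 3)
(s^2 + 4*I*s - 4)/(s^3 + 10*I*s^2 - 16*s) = (s + 2*I)/(s*(s + 8*I))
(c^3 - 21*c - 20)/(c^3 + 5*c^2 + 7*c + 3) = (c^2 - c - 20)/(c^2 + 4*c + 3)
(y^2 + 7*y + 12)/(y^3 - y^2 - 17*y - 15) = (y + 4)/(y^2 - 4*y - 5)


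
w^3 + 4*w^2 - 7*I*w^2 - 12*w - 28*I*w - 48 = (w + 4)*(w - 4*I)*(w - 3*I)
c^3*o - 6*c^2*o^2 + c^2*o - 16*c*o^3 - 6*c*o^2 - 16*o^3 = (c - 8*o)*(c + 2*o)*(c*o + o)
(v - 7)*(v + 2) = v^2 - 5*v - 14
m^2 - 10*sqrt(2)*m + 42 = (m - 7*sqrt(2))*(m - 3*sqrt(2))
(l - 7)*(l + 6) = l^2 - l - 42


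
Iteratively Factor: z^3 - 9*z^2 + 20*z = (z - 5)*(z^2 - 4*z) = (z - 5)*(z - 4)*(z)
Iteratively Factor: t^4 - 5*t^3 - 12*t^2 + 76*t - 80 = (t - 2)*(t^3 - 3*t^2 - 18*t + 40) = (t - 2)^2*(t^2 - t - 20) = (t - 5)*(t - 2)^2*(t + 4)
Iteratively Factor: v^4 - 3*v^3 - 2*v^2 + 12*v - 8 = (v - 2)*(v^3 - v^2 - 4*v + 4) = (v - 2)*(v + 2)*(v^2 - 3*v + 2) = (v - 2)^2*(v + 2)*(v - 1)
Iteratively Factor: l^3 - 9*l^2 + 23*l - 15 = (l - 1)*(l^2 - 8*l + 15) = (l - 5)*(l - 1)*(l - 3)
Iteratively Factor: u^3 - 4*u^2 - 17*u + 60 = (u + 4)*(u^2 - 8*u + 15) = (u - 3)*(u + 4)*(u - 5)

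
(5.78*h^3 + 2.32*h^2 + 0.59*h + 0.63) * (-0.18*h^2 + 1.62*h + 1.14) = -1.0404*h^5 + 8.946*h^4 + 10.2414*h^3 + 3.4872*h^2 + 1.6932*h + 0.7182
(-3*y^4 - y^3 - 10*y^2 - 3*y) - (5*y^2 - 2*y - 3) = -3*y^4 - y^3 - 15*y^2 - y + 3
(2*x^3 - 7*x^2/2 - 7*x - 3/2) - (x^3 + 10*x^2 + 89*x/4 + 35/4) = x^3 - 27*x^2/2 - 117*x/4 - 41/4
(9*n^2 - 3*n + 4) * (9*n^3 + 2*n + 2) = 81*n^5 - 27*n^4 + 54*n^3 + 12*n^2 + 2*n + 8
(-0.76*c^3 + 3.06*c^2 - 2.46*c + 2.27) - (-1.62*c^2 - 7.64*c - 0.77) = -0.76*c^3 + 4.68*c^2 + 5.18*c + 3.04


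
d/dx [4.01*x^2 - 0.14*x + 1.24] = 8.02*x - 0.14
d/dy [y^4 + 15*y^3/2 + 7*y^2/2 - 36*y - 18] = 4*y^3 + 45*y^2/2 + 7*y - 36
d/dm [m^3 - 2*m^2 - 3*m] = 3*m^2 - 4*m - 3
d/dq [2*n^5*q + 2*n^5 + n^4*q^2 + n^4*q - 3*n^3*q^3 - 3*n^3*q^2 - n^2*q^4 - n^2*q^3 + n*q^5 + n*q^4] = n*(2*n^4 + 2*n^3*q + n^3 - 9*n^2*q^2 - 6*n^2*q - 4*n*q^3 - 3*n*q^2 + 5*q^4 + 4*q^3)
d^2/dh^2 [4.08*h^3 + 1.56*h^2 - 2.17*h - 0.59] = 24.48*h + 3.12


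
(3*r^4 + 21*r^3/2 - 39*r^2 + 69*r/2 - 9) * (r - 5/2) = 3*r^5 + 3*r^4 - 261*r^3/4 + 132*r^2 - 381*r/4 + 45/2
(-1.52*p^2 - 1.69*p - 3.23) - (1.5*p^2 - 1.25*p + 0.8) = -3.02*p^2 - 0.44*p - 4.03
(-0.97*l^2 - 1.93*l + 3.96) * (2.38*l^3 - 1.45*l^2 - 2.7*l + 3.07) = -2.3086*l^5 - 3.1869*l^4 + 14.8423*l^3 - 3.5089*l^2 - 16.6171*l + 12.1572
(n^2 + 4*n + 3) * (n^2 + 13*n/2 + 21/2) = n^4 + 21*n^3/2 + 79*n^2/2 + 123*n/2 + 63/2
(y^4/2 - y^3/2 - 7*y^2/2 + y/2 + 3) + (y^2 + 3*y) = y^4/2 - y^3/2 - 5*y^2/2 + 7*y/2 + 3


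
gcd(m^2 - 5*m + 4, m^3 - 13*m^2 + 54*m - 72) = m - 4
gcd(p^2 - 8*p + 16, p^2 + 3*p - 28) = p - 4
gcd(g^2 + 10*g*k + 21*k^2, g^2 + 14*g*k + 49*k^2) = g + 7*k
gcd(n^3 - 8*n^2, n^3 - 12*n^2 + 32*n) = n^2 - 8*n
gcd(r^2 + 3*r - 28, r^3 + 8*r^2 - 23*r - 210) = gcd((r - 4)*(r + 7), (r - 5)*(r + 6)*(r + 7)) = r + 7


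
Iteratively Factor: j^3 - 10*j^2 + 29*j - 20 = (j - 1)*(j^2 - 9*j + 20) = (j - 4)*(j - 1)*(j - 5)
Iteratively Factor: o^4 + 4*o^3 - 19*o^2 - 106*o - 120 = (o + 3)*(o^3 + o^2 - 22*o - 40) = (o + 3)*(o + 4)*(o^2 - 3*o - 10) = (o + 2)*(o + 3)*(o + 4)*(o - 5)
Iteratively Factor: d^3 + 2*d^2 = (d)*(d^2 + 2*d) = d*(d + 2)*(d)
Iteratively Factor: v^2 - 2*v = (v)*(v - 2)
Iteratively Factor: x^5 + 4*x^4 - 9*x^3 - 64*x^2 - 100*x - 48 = (x + 1)*(x^4 + 3*x^3 - 12*x^2 - 52*x - 48) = (x - 4)*(x + 1)*(x^3 + 7*x^2 + 16*x + 12) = (x - 4)*(x + 1)*(x + 2)*(x^2 + 5*x + 6) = (x - 4)*(x + 1)*(x + 2)*(x + 3)*(x + 2)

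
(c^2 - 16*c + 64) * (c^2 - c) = c^4 - 17*c^3 + 80*c^2 - 64*c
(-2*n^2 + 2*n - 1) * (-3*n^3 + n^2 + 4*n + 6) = 6*n^5 - 8*n^4 - 3*n^3 - 5*n^2 + 8*n - 6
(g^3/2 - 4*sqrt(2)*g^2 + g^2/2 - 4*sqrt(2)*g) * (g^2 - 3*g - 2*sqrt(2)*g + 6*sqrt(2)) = g^5/2 - 5*sqrt(2)*g^4 - g^4 + 10*sqrt(2)*g^3 + 29*g^3/2 - 32*g^2 + 15*sqrt(2)*g^2 - 48*g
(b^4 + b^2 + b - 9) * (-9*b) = -9*b^5 - 9*b^3 - 9*b^2 + 81*b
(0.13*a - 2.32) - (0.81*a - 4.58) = 2.26 - 0.68*a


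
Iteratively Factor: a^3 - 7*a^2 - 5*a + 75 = (a - 5)*(a^2 - 2*a - 15) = (a - 5)^2*(a + 3)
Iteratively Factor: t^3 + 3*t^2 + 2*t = (t + 1)*(t^2 + 2*t) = (t + 1)*(t + 2)*(t)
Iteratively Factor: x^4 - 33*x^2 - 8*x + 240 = (x + 4)*(x^3 - 4*x^2 - 17*x + 60) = (x + 4)^2*(x^2 - 8*x + 15) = (x - 5)*(x + 4)^2*(x - 3)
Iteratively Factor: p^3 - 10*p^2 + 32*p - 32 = (p - 4)*(p^2 - 6*p + 8) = (p - 4)^2*(p - 2)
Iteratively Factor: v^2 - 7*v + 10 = (v - 5)*(v - 2)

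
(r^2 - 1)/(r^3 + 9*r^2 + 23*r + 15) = (r - 1)/(r^2 + 8*r + 15)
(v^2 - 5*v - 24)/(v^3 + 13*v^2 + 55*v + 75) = (v - 8)/(v^2 + 10*v + 25)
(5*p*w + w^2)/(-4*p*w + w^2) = (-5*p - w)/(4*p - w)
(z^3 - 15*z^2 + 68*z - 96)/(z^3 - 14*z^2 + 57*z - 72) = (z - 4)/(z - 3)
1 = 1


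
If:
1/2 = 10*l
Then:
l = 1/20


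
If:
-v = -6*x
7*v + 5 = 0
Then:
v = -5/7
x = -5/42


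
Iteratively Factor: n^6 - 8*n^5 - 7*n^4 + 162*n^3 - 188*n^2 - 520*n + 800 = (n - 5)*(n^5 - 3*n^4 - 22*n^3 + 52*n^2 + 72*n - 160) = (n - 5)*(n - 2)*(n^4 - n^3 - 24*n^2 + 4*n + 80) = (n - 5)*(n - 2)*(n + 4)*(n^3 - 5*n^2 - 4*n + 20) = (n - 5)^2*(n - 2)*(n + 4)*(n^2 - 4) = (n - 5)^2*(n - 2)*(n + 2)*(n + 4)*(n - 2)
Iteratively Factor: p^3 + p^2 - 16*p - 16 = (p - 4)*(p^2 + 5*p + 4) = (p - 4)*(p + 4)*(p + 1)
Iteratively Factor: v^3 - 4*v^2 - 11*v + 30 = (v - 5)*(v^2 + v - 6) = (v - 5)*(v - 2)*(v + 3)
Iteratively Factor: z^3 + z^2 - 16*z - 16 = (z - 4)*(z^2 + 5*z + 4) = (z - 4)*(z + 4)*(z + 1)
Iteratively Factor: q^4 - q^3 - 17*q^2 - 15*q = (q + 3)*(q^3 - 4*q^2 - 5*q) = (q + 1)*(q + 3)*(q^2 - 5*q) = q*(q + 1)*(q + 3)*(q - 5)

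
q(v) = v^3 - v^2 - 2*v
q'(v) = 3*v^2 - 2*v - 2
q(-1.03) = -0.09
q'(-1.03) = 3.24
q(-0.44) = 0.60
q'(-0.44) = -0.54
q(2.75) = 7.73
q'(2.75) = 15.19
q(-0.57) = 0.63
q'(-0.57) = 0.11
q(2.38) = 3.06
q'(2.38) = 10.23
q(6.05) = 172.74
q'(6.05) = 95.71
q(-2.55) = -17.98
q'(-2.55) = 22.61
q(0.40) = -0.90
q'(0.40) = -2.32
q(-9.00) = -792.00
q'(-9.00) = 259.00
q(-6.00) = -240.00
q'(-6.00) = 118.00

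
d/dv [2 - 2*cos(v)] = 2*sin(v)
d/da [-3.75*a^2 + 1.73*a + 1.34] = 1.73 - 7.5*a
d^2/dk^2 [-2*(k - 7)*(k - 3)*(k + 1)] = 36 - 12*k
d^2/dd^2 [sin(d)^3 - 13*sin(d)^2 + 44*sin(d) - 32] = -9*sin(d)^3 + 52*sin(d)^2 - 38*sin(d) - 26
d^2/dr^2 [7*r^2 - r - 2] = 14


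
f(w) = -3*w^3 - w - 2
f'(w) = -9*w^2 - 1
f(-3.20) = 99.50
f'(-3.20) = -93.16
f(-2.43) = 43.48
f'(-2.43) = -54.14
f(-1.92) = 21.15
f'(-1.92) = -34.18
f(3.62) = -147.93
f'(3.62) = -118.94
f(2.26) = -38.89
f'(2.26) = -46.97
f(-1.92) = 21.15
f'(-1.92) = -34.18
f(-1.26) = 5.26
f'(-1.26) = -15.29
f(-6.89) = 986.14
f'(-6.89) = -428.25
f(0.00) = -2.00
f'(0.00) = -1.00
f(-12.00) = 5194.00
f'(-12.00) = -1297.00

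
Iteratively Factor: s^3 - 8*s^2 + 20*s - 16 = (s - 2)*(s^2 - 6*s + 8) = (s - 4)*(s - 2)*(s - 2)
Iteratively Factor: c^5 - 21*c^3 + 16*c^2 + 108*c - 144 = (c - 2)*(c^4 + 2*c^3 - 17*c^2 - 18*c + 72) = (c - 2)*(c + 4)*(c^3 - 2*c^2 - 9*c + 18) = (c - 2)^2*(c + 4)*(c^2 - 9) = (c - 2)^2*(c + 3)*(c + 4)*(c - 3)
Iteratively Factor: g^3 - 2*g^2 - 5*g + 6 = (g + 2)*(g^2 - 4*g + 3) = (g - 3)*(g + 2)*(g - 1)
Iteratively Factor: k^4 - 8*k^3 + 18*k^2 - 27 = (k + 1)*(k^3 - 9*k^2 + 27*k - 27) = (k - 3)*(k + 1)*(k^2 - 6*k + 9) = (k - 3)^2*(k + 1)*(k - 3)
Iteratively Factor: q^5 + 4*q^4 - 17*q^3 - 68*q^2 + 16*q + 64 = (q - 1)*(q^4 + 5*q^3 - 12*q^2 - 80*q - 64) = (q - 1)*(q + 4)*(q^3 + q^2 - 16*q - 16) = (q - 4)*(q - 1)*(q + 4)*(q^2 + 5*q + 4) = (q - 4)*(q - 1)*(q + 4)^2*(q + 1)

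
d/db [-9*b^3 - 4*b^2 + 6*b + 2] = -27*b^2 - 8*b + 6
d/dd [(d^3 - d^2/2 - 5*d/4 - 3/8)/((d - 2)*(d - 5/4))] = (32*d^4 - 208*d^3 + 332*d^2 - 56*d - 139)/(2*(16*d^4 - 104*d^3 + 249*d^2 - 260*d + 100))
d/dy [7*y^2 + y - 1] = 14*y + 1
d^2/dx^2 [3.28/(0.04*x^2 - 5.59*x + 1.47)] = (-0.010496*x^2 + 1.466816*x + 3.28*(0.08*x - 5.59)*(0.16*x - 11.18) - 0.385728)/(0.04*x^2 - 5.59*x + 1.47)^3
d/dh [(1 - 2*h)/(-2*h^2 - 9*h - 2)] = (-4*h^2 + 4*h + 13)/(4*h^4 + 36*h^3 + 89*h^2 + 36*h + 4)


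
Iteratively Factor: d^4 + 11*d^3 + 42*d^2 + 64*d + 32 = (d + 4)*(d^3 + 7*d^2 + 14*d + 8) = (d + 1)*(d + 4)*(d^2 + 6*d + 8) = (d + 1)*(d + 2)*(d + 4)*(d + 4)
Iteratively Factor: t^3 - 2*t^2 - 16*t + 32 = (t - 2)*(t^2 - 16) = (t - 4)*(t - 2)*(t + 4)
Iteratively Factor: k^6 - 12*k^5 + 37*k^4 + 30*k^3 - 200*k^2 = (k + 2)*(k^5 - 14*k^4 + 65*k^3 - 100*k^2) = (k - 5)*(k + 2)*(k^4 - 9*k^3 + 20*k^2) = (k - 5)^2*(k + 2)*(k^3 - 4*k^2) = k*(k - 5)^2*(k + 2)*(k^2 - 4*k) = k*(k - 5)^2*(k - 4)*(k + 2)*(k)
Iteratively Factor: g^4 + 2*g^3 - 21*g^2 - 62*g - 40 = (g + 4)*(g^3 - 2*g^2 - 13*g - 10) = (g + 2)*(g + 4)*(g^2 - 4*g - 5) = (g + 1)*(g + 2)*(g + 4)*(g - 5)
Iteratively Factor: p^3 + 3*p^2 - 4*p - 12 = (p + 2)*(p^2 + p - 6) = (p - 2)*(p + 2)*(p + 3)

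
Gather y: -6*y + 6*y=0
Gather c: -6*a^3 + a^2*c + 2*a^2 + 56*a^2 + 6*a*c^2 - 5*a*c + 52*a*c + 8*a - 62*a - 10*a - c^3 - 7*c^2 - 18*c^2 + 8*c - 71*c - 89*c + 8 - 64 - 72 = -6*a^3 + 58*a^2 - 64*a - c^3 + c^2*(6*a - 25) + c*(a^2 + 47*a - 152) - 128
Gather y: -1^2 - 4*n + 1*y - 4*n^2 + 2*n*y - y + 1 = -4*n^2 + 2*n*y - 4*n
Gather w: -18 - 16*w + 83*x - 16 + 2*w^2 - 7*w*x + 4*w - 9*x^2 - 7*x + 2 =2*w^2 + w*(-7*x - 12) - 9*x^2 + 76*x - 32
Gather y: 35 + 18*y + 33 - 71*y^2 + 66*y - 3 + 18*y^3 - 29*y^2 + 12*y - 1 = 18*y^3 - 100*y^2 + 96*y + 64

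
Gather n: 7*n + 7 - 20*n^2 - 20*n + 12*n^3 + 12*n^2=12*n^3 - 8*n^2 - 13*n + 7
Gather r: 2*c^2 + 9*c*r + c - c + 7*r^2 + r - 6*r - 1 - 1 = 2*c^2 + 7*r^2 + r*(9*c - 5) - 2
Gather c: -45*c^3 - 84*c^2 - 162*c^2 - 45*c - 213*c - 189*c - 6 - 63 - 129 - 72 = -45*c^3 - 246*c^2 - 447*c - 270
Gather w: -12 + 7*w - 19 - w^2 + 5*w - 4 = -w^2 + 12*w - 35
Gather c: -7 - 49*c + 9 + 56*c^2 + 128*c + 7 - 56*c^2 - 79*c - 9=0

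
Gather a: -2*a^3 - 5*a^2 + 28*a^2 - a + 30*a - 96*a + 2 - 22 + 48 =-2*a^3 + 23*a^2 - 67*a + 28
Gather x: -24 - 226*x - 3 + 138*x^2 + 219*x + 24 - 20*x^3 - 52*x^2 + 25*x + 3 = -20*x^3 + 86*x^2 + 18*x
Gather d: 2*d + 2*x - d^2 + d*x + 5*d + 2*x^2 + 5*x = -d^2 + d*(x + 7) + 2*x^2 + 7*x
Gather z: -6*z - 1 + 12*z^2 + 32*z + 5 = 12*z^2 + 26*z + 4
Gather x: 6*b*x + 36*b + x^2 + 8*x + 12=36*b + x^2 + x*(6*b + 8) + 12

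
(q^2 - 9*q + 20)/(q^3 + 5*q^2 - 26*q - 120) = (q - 4)/(q^2 + 10*q + 24)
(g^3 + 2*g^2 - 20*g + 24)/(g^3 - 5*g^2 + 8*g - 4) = (g + 6)/(g - 1)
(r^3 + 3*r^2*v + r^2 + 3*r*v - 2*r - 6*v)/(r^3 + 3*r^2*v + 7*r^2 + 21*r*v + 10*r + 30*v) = (r - 1)/(r + 5)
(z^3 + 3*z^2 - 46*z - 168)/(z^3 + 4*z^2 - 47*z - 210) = (z + 4)/(z + 5)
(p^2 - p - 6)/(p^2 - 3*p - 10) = (p - 3)/(p - 5)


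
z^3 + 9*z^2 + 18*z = z*(z + 3)*(z + 6)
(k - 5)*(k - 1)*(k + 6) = k^3 - 31*k + 30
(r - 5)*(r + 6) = r^2 + r - 30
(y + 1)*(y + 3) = y^2 + 4*y + 3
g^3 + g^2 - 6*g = g*(g - 2)*(g + 3)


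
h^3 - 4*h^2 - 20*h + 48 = (h - 6)*(h - 2)*(h + 4)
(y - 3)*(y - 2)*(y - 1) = y^3 - 6*y^2 + 11*y - 6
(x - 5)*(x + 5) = x^2 - 25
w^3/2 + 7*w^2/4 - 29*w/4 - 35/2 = (w/2 + 1)*(w - 7/2)*(w + 5)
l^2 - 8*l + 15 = (l - 5)*(l - 3)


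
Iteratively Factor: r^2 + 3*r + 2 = (r + 2)*(r + 1)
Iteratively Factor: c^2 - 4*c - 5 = (c + 1)*(c - 5)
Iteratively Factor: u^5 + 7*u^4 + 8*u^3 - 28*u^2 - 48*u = (u + 3)*(u^4 + 4*u^3 - 4*u^2 - 16*u) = (u - 2)*(u + 3)*(u^3 + 6*u^2 + 8*u) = (u - 2)*(u + 2)*(u + 3)*(u^2 + 4*u) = u*(u - 2)*(u + 2)*(u + 3)*(u + 4)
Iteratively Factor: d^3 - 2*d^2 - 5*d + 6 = (d - 3)*(d^2 + d - 2) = (d - 3)*(d + 2)*(d - 1)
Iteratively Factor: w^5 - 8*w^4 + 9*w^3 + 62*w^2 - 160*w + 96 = (w - 1)*(w^4 - 7*w^3 + 2*w^2 + 64*w - 96) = (w - 4)*(w - 1)*(w^3 - 3*w^2 - 10*w + 24) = (w - 4)*(w - 1)*(w + 3)*(w^2 - 6*w + 8) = (w - 4)^2*(w - 1)*(w + 3)*(w - 2)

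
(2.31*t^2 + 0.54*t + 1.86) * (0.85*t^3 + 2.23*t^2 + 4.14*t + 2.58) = 1.9635*t^5 + 5.6103*t^4 + 12.3486*t^3 + 12.3432*t^2 + 9.0936*t + 4.7988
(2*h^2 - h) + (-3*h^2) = -h^2 - h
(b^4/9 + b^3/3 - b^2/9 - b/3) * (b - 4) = b^5/9 - b^4/9 - 13*b^3/9 + b^2/9 + 4*b/3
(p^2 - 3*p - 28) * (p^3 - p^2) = p^5 - 4*p^4 - 25*p^3 + 28*p^2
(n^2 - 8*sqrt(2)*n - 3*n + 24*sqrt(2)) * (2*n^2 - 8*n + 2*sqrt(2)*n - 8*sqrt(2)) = 2*n^4 - 14*sqrt(2)*n^3 - 14*n^3 - 8*n^2 + 98*sqrt(2)*n^2 - 168*sqrt(2)*n + 224*n - 384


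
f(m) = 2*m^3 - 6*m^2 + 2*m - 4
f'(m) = 6*m^2 - 12*m + 2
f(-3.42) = -161.02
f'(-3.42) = 113.22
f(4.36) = 56.43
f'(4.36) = 63.74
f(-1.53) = -28.27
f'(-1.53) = 34.41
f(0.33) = -3.92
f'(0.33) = -1.31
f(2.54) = -4.86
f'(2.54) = 10.23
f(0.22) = -3.83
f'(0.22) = -0.35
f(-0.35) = -5.52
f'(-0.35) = 6.94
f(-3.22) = -139.42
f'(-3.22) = 102.85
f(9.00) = 986.00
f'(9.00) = 380.00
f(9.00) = 986.00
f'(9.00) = 380.00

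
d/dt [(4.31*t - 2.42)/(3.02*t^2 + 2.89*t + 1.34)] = (-13.0162*t^2 + 14.6168*t + 12.7692)/(9.1204*t^4 + 17.4556*t^3 + 16.4457*t^2 + 7.7452*t + 1.7956)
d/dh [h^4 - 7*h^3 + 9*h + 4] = 4*h^3 - 21*h^2 + 9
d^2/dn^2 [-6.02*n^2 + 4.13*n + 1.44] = -12.0400000000000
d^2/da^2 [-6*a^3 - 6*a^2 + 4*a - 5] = -36*a - 12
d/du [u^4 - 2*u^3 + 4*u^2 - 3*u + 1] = 4*u^3 - 6*u^2 + 8*u - 3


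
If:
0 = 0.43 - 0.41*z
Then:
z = 1.05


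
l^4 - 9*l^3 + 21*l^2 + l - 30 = (l - 5)*(l - 3)*(l - 2)*(l + 1)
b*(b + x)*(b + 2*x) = b^3 + 3*b^2*x + 2*b*x^2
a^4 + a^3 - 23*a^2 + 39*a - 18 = (a - 3)*(a - 1)^2*(a + 6)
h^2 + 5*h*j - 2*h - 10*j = (h - 2)*(h + 5*j)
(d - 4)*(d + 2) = d^2 - 2*d - 8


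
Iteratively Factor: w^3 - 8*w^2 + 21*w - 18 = (w - 2)*(w^2 - 6*w + 9) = (w - 3)*(w - 2)*(w - 3)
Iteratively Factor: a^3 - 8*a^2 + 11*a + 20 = (a - 5)*(a^2 - 3*a - 4) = (a - 5)*(a - 4)*(a + 1)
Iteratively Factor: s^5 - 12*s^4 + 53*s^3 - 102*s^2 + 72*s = (s - 4)*(s^4 - 8*s^3 + 21*s^2 - 18*s) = s*(s - 4)*(s^3 - 8*s^2 + 21*s - 18) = s*(s - 4)*(s - 2)*(s^2 - 6*s + 9) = s*(s - 4)*(s - 3)*(s - 2)*(s - 3)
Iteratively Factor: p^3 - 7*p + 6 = (p - 1)*(p^2 + p - 6) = (p - 1)*(p + 3)*(p - 2)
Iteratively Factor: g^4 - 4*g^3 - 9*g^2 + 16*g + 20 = (g + 1)*(g^3 - 5*g^2 - 4*g + 20) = (g - 5)*(g + 1)*(g^2 - 4) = (g - 5)*(g + 1)*(g + 2)*(g - 2)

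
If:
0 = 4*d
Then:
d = 0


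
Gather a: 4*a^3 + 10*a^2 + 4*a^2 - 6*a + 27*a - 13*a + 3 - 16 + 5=4*a^3 + 14*a^2 + 8*a - 8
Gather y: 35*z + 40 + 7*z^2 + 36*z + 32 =7*z^2 + 71*z + 72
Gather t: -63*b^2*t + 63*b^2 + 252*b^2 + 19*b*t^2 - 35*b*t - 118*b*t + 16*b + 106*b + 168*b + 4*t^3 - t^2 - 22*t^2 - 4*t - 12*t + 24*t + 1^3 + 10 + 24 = 315*b^2 + 290*b + 4*t^3 + t^2*(19*b - 23) + t*(-63*b^2 - 153*b + 8) + 35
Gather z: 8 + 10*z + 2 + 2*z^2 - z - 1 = 2*z^2 + 9*z + 9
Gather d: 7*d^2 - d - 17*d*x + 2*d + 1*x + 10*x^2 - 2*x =7*d^2 + d*(1 - 17*x) + 10*x^2 - x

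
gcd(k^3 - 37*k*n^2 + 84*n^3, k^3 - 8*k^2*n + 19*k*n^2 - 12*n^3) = k^2 - 7*k*n + 12*n^2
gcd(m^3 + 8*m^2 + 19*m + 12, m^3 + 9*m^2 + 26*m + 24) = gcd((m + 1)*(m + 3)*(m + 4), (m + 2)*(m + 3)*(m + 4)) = m^2 + 7*m + 12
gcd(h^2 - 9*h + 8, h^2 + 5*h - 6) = h - 1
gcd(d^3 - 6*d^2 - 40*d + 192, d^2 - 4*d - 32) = d - 8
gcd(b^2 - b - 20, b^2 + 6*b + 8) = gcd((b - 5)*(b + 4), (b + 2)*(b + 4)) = b + 4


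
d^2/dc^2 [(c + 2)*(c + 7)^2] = 6*c + 32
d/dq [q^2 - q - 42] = 2*q - 1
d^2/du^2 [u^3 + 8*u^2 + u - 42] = 6*u + 16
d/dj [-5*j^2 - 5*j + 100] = -10*j - 5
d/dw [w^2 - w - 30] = 2*w - 1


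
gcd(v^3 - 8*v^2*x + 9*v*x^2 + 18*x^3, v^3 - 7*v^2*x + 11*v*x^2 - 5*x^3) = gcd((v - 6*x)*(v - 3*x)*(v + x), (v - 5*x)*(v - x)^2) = 1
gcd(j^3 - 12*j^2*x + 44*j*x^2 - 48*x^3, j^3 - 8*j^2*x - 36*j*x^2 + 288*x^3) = -j + 6*x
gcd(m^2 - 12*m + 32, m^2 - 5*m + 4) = m - 4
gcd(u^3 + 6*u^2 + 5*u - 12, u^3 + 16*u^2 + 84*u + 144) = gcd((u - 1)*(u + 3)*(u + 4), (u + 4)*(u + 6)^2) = u + 4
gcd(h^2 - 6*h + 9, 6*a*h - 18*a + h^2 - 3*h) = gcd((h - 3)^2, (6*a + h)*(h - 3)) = h - 3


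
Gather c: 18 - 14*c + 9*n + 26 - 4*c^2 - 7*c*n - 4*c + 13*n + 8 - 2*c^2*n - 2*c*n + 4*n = c^2*(-2*n - 4) + c*(-9*n - 18) + 26*n + 52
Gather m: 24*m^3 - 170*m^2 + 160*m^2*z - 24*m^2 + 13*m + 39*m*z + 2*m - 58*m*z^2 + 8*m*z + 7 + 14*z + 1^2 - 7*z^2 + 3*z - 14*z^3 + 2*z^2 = 24*m^3 + m^2*(160*z - 194) + m*(-58*z^2 + 47*z + 15) - 14*z^3 - 5*z^2 + 17*z + 8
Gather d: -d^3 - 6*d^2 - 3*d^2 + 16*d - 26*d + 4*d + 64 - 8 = -d^3 - 9*d^2 - 6*d + 56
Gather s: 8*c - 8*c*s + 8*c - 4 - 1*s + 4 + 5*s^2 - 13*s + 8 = 16*c + 5*s^2 + s*(-8*c - 14) + 8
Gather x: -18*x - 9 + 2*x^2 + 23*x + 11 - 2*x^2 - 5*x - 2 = 0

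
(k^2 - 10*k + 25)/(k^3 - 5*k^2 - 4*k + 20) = (k - 5)/(k^2 - 4)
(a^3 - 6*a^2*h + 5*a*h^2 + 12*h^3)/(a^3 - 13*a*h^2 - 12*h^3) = (a - 3*h)/(a + 3*h)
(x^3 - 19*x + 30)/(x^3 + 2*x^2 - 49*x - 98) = (x^3 - 19*x + 30)/(x^3 + 2*x^2 - 49*x - 98)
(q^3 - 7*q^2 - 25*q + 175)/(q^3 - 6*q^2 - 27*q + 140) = (q - 5)/(q - 4)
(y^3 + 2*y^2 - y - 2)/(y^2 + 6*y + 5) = (y^2 + y - 2)/(y + 5)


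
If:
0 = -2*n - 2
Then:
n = -1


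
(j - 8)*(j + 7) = j^2 - j - 56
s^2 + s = s*(s + 1)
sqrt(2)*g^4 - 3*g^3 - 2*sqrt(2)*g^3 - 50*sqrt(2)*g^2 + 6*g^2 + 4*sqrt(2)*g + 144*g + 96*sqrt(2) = (g - 8)*(g + 6)*(g - 2*sqrt(2))*(sqrt(2)*g + 1)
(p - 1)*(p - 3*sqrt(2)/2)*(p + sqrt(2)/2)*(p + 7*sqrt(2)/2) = p^4 - p^3 + 5*sqrt(2)*p^3/2 - 17*p^2/2 - 5*sqrt(2)*p^2/2 - 21*sqrt(2)*p/4 + 17*p/2 + 21*sqrt(2)/4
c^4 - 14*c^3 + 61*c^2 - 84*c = c*(c - 7)*(c - 4)*(c - 3)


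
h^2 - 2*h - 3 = (h - 3)*(h + 1)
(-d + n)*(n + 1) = -d*n - d + n^2 + n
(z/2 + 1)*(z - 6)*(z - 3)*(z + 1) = z^4/2 - 3*z^3 - 7*z^2/2 + 18*z + 18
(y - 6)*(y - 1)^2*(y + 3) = y^4 - 5*y^3 - 11*y^2 + 33*y - 18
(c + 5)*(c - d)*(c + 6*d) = c^3 + 5*c^2*d + 5*c^2 - 6*c*d^2 + 25*c*d - 30*d^2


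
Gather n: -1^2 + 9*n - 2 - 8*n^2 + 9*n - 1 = -8*n^2 + 18*n - 4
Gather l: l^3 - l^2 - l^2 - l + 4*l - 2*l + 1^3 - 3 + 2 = l^3 - 2*l^2 + l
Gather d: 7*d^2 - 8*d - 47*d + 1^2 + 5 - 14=7*d^2 - 55*d - 8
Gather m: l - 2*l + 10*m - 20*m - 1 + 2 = -l - 10*m + 1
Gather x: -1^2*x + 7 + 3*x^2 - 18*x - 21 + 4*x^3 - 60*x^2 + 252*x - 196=4*x^3 - 57*x^2 + 233*x - 210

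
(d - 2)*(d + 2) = d^2 - 4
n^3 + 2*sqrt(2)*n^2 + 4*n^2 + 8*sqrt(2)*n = n*(n + 4)*(n + 2*sqrt(2))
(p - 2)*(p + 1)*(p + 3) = p^3 + 2*p^2 - 5*p - 6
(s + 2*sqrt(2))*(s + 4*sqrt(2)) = s^2 + 6*sqrt(2)*s + 16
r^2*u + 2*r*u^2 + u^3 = u*(r + u)^2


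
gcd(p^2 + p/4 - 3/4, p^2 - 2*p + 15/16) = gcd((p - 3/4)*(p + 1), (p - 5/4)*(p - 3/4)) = p - 3/4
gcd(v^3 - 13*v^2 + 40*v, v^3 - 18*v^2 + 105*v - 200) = v^2 - 13*v + 40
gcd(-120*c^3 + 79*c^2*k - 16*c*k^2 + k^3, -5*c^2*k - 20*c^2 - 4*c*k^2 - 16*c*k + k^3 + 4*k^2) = 5*c - k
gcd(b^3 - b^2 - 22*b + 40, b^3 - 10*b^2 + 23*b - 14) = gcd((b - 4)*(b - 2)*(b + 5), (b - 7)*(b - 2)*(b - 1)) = b - 2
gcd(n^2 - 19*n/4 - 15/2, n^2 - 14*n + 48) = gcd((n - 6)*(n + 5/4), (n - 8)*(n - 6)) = n - 6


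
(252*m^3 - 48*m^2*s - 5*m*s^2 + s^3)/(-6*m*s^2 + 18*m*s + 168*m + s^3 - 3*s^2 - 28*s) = (-42*m^2 + m*s + s^2)/(s^2 - 3*s - 28)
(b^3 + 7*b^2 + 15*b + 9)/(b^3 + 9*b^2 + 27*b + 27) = (b + 1)/(b + 3)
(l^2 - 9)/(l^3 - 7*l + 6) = (l - 3)/(l^2 - 3*l + 2)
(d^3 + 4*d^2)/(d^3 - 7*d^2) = (d + 4)/(d - 7)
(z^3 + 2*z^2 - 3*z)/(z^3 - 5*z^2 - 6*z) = (-z^2 - 2*z + 3)/(-z^2 + 5*z + 6)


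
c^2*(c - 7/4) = c^3 - 7*c^2/4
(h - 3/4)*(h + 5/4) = h^2 + h/2 - 15/16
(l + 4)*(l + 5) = l^2 + 9*l + 20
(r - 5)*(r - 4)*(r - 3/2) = r^3 - 21*r^2/2 + 67*r/2 - 30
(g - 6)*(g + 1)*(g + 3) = g^3 - 2*g^2 - 21*g - 18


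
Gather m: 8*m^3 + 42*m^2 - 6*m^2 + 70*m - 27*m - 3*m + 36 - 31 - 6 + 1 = 8*m^3 + 36*m^2 + 40*m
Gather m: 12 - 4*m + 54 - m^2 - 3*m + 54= -m^2 - 7*m + 120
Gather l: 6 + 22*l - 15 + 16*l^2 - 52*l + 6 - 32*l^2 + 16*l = -16*l^2 - 14*l - 3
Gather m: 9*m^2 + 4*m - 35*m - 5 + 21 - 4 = 9*m^2 - 31*m + 12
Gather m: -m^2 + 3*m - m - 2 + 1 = -m^2 + 2*m - 1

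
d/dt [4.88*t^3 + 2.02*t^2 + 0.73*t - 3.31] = 14.64*t^2 + 4.04*t + 0.73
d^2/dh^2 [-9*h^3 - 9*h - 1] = -54*h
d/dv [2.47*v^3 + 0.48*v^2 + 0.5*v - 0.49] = 7.41*v^2 + 0.96*v + 0.5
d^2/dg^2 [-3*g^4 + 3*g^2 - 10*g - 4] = 6 - 36*g^2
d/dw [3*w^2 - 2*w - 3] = 6*w - 2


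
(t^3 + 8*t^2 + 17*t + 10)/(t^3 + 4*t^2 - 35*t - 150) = (t^2 + 3*t + 2)/(t^2 - t - 30)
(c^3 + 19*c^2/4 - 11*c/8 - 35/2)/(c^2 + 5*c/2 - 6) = (8*c^2 + 6*c - 35)/(4*(2*c - 3))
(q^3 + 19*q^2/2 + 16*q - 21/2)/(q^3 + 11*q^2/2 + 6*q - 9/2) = (q + 7)/(q + 3)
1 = 1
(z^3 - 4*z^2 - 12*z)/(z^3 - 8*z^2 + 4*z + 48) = z/(z - 4)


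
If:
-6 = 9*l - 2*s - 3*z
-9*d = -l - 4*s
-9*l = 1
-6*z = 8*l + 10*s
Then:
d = -167/243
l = -1/9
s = -41/27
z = 217/81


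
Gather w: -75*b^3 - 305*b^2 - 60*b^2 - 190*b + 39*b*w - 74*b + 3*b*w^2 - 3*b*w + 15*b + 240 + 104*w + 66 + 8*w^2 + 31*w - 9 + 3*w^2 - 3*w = -75*b^3 - 365*b^2 - 249*b + w^2*(3*b + 11) + w*(36*b + 132) + 297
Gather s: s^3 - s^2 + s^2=s^3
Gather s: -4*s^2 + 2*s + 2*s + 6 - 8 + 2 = -4*s^2 + 4*s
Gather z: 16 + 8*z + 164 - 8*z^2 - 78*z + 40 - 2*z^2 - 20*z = -10*z^2 - 90*z + 220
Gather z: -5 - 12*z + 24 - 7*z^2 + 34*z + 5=-7*z^2 + 22*z + 24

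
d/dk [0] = 0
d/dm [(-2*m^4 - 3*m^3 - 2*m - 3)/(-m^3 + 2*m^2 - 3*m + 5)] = (2*m^6 - 8*m^5 + 12*m^4 - 26*m^3 - 50*m^2 + 12*m - 19)/(m^6 - 4*m^5 + 10*m^4 - 22*m^3 + 29*m^2 - 30*m + 25)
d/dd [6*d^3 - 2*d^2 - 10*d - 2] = 18*d^2 - 4*d - 10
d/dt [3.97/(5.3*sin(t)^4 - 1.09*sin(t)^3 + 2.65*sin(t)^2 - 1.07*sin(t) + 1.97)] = (-84.164*sin(t)^3 + 12.9819*sin(t)^2 - 21.041*sin(t) + 4.2479)*cos(t)/(5.3*sin(t)^4 - 1.09*sin(t)^3 + 2.65*sin(t)^2 - 1.07*sin(t) + 1.97)^2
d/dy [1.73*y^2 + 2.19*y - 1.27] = 3.46*y + 2.19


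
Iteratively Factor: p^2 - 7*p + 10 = (p - 5)*(p - 2)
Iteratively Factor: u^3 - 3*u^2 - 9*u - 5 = (u + 1)*(u^2 - 4*u - 5) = (u + 1)^2*(u - 5)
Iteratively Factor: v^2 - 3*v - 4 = (v + 1)*(v - 4)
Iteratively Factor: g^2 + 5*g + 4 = (g + 1)*(g + 4)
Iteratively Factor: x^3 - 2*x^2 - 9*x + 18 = (x - 3)*(x^2 + x - 6) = (x - 3)*(x - 2)*(x + 3)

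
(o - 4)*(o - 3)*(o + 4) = o^3 - 3*o^2 - 16*o + 48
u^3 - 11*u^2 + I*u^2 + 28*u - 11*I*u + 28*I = (u - 7)*(u - 4)*(u + I)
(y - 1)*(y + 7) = y^2 + 6*y - 7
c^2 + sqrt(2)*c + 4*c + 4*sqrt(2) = (c + 4)*(c + sqrt(2))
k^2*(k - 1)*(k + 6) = k^4 + 5*k^3 - 6*k^2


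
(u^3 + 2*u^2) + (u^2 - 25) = u^3 + 3*u^2 - 25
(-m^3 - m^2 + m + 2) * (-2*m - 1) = 2*m^4 + 3*m^3 - m^2 - 5*m - 2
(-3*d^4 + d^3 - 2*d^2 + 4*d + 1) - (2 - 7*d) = -3*d^4 + d^3 - 2*d^2 + 11*d - 1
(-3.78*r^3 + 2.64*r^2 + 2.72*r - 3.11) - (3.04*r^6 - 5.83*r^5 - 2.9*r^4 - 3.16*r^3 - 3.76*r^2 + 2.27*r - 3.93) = -3.04*r^6 + 5.83*r^5 + 2.9*r^4 - 0.62*r^3 + 6.4*r^2 + 0.45*r + 0.82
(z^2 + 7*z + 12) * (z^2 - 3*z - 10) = z^4 + 4*z^3 - 19*z^2 - 106*z - 120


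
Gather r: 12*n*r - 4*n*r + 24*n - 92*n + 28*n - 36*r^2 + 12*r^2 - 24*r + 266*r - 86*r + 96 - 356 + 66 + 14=-40*n - 24*r^2 + r*(8*n + 156) - 180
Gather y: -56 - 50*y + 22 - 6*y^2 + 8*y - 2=-6*y^2 - 42*y - 36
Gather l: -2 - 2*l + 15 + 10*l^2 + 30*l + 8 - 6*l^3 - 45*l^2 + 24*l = -6*l^3 - 35*l^2 + 52*l + 21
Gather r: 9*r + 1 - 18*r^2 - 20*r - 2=-18*r^2 - 11*r - 1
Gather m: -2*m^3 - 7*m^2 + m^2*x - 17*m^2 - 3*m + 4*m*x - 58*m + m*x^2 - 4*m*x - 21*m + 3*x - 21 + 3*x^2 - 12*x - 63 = -2*m^3 + m^2*(x - 24) + m*(x^2 - 82) + 3*x^2 - 9*x - 84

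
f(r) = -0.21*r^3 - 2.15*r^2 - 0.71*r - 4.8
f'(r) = -0.63*r^2 - 4.3*r - 0.71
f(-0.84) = -5.60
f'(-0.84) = 2.46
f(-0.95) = -5.89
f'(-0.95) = 2.81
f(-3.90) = -22.28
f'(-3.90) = 6.48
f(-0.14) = -4.74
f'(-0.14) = -0.12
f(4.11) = -58.62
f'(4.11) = -29.03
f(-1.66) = -8.59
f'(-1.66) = 4.69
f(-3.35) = -18.65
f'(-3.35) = 6.62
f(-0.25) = -4.75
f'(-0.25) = 0.33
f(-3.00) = -16.35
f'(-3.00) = 6.52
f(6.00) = -131.82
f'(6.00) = -49.19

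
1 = 1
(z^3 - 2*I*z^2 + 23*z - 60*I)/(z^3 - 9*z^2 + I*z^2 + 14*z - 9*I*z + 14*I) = (z^3 - 2*I*z^2 + 23*z - 60*I)/(z^3 + z^2*(-9 + I) + z*(14 - 9*I) + 14*I)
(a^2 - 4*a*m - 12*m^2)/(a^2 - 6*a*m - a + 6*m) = (a + 2*m)/(a - 1)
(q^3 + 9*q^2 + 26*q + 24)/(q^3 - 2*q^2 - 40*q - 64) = (q + 3)/(q - 8)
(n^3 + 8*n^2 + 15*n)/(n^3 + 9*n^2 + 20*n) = (n + 3)/(n + 4)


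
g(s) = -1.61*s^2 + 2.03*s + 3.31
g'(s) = 2.03 - 3.22*s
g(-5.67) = -59.96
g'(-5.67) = 20.29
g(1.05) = 3.67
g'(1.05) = -1.35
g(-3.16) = -19.18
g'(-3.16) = 12.21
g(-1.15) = -1.15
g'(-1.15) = 5.73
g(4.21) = -16.68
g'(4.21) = -11.53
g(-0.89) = 0.23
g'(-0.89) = 4.90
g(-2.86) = -15.66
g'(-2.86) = 11.24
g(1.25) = 3.33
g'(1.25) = -2.00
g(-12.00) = -252.89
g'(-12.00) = 40.67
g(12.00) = -204.17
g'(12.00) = -36.61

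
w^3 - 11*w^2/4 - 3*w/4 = w*(w - 3)*(w + 1/4)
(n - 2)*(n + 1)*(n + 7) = n^3 + 6*n^2 - 9*n - 14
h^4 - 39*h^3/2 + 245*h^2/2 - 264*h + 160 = (h - 8)^2*(h - 5/2)*(h - 1)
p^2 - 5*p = p*(p - 5)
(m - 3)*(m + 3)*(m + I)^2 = m^4 + 2*I*m^3 - 10*m^2 - 18*I*m + 9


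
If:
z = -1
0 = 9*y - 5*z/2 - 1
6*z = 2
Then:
No Solution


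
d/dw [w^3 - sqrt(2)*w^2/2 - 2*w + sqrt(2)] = 3*w^2 - sqrt(2)*w - 2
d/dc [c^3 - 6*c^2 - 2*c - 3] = 3*c^2 - 12*c - 2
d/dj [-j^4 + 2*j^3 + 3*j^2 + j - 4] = -4*j^3 + 6*j^2 + 6*j + 1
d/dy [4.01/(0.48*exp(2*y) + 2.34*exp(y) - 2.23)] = (-3.8496*exp(y) - 9.3834)*exp(y)/(0.48*exp(2*y) + 2.34*exp(y) - 2.23)^2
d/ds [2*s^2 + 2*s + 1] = 4*s + 2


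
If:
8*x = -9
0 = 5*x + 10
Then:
No Solution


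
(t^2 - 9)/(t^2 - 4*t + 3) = (t + 3)/(t - 1)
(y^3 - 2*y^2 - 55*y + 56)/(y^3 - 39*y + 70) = (y^2 - 9*y + 8)/(y^2 - 7*y + 10)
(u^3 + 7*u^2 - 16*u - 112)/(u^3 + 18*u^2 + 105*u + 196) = (u - 4)/(u + 7)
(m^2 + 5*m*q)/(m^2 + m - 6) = m*(m + 5*q)/(m^2 + m - 6)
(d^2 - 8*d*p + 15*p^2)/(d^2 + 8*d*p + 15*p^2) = (d^2 - 8*d*p + 15*p^2)/(d^2 + 8*d*p + 15*p^2)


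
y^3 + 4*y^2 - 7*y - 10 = (y - 2)*(y + 1)*(y + 5)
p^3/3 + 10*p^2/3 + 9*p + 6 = (p/3 + 1/3)*(p + 3)*(p + 6)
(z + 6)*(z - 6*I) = z^2 + 6*z - 6*I*z - 36*I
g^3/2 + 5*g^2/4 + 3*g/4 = g*(g/2 + 1/2)*(g + 3/2)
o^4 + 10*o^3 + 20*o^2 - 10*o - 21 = (o - 1)*(o + 1)*(o + 3)*(o + 7)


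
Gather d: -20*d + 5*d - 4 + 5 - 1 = -15*d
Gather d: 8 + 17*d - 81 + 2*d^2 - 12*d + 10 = 2*d^2 + 5*d - 63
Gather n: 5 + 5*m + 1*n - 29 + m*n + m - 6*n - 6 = 6*m + n*(m - 5) - 30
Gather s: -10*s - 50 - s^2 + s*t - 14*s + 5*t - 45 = -s^2 + s*(t - 24) + 5*t - 95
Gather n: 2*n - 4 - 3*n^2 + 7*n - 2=-3*n^2 + 9*n - 6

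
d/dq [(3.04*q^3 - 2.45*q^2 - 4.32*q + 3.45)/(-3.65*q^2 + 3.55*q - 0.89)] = (-11.096*q^4 + 21.584*q^3 - 32.5823*q^2 + 29.546*q - 8.4027)/(13.3225*q^4 - 25.915*q^3 + 19.0995*q^2 - 6.319*q + 0.7921)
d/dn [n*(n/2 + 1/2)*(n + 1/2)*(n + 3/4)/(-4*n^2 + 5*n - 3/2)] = (-128*n^5 + 96*n^4 + 264*n^3 - 8*n^2 - 78*n - 9)/(8*(64*n^4 - 160*n^3 + 148*n^2 - 60*n + 9))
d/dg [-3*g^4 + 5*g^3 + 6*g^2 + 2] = 3*g*(-4*g^2 + 5*g + 4)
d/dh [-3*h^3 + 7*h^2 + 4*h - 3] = -9*h^2 + 14*h + 4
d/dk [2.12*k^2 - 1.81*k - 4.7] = 4.24*k - 1.81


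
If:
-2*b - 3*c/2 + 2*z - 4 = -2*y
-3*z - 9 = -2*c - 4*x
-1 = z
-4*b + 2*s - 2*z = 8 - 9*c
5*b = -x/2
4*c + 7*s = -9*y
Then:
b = -57/1568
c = 891/392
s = -1431/196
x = 285/784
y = 915/196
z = -1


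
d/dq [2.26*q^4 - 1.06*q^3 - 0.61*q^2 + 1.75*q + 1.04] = 9.04*q^3 - 3.18*q^2 - 1.22*q + 1.75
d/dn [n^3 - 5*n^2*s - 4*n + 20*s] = 3*n^2 - 10*n*s - 4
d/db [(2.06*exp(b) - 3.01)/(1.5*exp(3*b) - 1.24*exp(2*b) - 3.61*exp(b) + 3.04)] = (-6.18*exp(3*b) + 16.0994*exp(2*b) - 7.4648*exp(b) - 4.6037)*exp(b)/(2.25*exp(6*b) - 3.72*exp(5*b) - 9.2924*exp(4*b) + 18.0728*exp(3*b) + 5.4929*exp(2*b) - 21.9488*exp(b) + 9.2416)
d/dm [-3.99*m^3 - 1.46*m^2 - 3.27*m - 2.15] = -11.97*m^2 - 2.92*m - 3.27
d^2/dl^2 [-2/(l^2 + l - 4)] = 4*(l^2 + l - (2*l + 1)^2 - 4)/(l^2 + l - 4)^3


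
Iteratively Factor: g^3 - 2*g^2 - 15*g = (g)*(g^2 - 2*g - 15) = g*(g - 5)*(g + 3)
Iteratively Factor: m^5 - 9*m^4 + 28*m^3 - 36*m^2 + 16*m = (m - 2)*(m^4 - 7*m^3 + 14*m^2 - 8*m) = m*(m - 2)*(m^3 - 7*m^2 + 14*m - 8) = m*(m - 2)*(m - 1)*(m^2 - 6*m + 8) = m*(m - 4)*(m - 2)*(m - 1)*(m - 2)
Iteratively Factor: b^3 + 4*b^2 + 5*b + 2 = (b + 1)*(b^2 + 3*b + 2) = (b + 1)*(b + 2)*(b + 1)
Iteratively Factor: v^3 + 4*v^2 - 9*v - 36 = (v + 4)*(v^2 - 9) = (v + 3)*(v + 4)*(v - 3)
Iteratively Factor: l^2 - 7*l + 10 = (l - 5)*(l - 2)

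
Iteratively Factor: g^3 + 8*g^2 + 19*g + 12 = (g + 3)*(g^2 + 5*g + 4) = (g + 3)*(g + 4)*(g + 1)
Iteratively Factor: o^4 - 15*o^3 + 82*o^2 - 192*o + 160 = (o - 4)*(o^3 - 11*o^2 + 38*o - 40) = (o - 4)*(o - 2)*(o^2 - 9*o + 20) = (o - 4)^2*(o - 2)*(o - 5)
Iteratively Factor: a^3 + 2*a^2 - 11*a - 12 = (a - 3)*(a^2 + 5*a + 4) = (a - 3)*(a + 4)*(a + 1)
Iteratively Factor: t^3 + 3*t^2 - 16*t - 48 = (t + 4)*(t^2 - t - 12) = (t + 3)*(t + 4)*(t - 4)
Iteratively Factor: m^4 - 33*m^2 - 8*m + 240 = (m - 5)*(m^3 + 5*m^2 - 8*m - 48) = (m - 5)*(m + 4)*(m^2 + m - 12) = (m - 5)*(m + 4)^2*(m - 3)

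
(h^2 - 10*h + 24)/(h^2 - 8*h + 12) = (h - 4)/(h - 2)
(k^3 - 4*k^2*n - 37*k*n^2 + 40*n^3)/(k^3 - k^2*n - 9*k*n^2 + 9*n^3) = (k^2 - 3*k*n - 40*n^2)/(k^2 - 9*n^2)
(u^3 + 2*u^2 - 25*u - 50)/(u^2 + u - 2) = (u^2 - 25)/(u - 1)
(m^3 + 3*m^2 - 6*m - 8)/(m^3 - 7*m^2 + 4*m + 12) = (m + 4)/(m - 6)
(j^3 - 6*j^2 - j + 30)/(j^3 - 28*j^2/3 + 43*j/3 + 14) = 3*(j^2 - 3*j - 10)/(3*j^2 - 19*j - 14)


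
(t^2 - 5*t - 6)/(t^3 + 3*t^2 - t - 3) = (t - 6)/(t^2 + 2*t - 3)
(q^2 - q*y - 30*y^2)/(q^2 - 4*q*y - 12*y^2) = (q + 5*y)/(q + 2*y)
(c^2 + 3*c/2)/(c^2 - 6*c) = (c + 3/2)/(c - 6)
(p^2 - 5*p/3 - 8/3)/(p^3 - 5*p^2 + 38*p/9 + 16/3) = 3*(p + 1)/(3*p^2 - 7*p - 6)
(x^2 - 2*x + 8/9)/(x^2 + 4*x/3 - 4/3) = (x - 4/3)/(x + 2)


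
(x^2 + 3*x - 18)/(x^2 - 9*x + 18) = (x + 6)/(x - 6)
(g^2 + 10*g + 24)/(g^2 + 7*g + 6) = (g + 4)/(g + 1)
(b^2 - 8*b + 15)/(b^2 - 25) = (b - 3)/(b + 5)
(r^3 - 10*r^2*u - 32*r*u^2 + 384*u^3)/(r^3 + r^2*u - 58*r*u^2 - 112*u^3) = (r^2 - 2*r*u - 48*u^2)/(r^2 + 9*r*u + 14*u^2)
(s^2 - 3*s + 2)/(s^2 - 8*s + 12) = (s - 1)/(s - 6)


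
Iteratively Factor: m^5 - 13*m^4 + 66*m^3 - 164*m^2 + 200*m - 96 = (m - 3)*(m^4 - 10*m^3 + 36*m^2 - 56*m + 32) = (m - 3)*(m - 2)*(m^3 - 8*m^2 + 20*m - 16) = (m - 3)*(m - 2)^2*(m^2 - 6*m + 8) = (m - 3)*(m - 2)^3*(m - 4)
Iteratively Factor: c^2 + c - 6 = (c - 2)*(c + 3)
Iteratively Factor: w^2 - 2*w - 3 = (w + 1)*(w - 3)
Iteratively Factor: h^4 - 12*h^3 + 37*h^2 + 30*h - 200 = (h - 4)*(h^3 - 8*h^2 + 5*h + 50) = (h - 4)*(h + 2)*(h^2 - 10*h + 25) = (h - 5)*(h - 4)*(h + 2)*(h - 5)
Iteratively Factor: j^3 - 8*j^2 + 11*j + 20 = (j - 5)*(j^2 - 3*j - 4) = (j - 5)*(j + 1)*(j - 4)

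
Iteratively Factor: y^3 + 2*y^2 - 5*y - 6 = (y - 2)*(y^2 + 4*y + 3) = (y - 2)*(y + 3)*(y + 1)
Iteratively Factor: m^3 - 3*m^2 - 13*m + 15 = (m + 3)*(m^2 - 6*m + 5) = (m - 1)*(m + 3)*(m - 5)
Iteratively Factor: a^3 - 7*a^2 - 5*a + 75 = (a - 5)*(a^2 - 2*a - 15) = (a - 5)*(a + 3)*(a - 5)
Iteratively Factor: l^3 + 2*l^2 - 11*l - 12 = (l - 3)*(l^2 + 5*l + 4) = (l - 3)*(l + 1)*(l + 4)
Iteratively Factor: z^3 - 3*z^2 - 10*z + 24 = (z - 4)*(z^2 + z - 6) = (z - 4)*(z - 2)*(z + 3)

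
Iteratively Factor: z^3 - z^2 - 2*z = (z - 2)*(z^2 + z) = z*(z - 2)*(z + 1)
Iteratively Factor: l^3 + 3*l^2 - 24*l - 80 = (l - 5)*(l^2 + 8*l + 16) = (l - 5)*(l + 4)*(l + 4)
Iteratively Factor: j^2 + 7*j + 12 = (j + 4)*(j + 3)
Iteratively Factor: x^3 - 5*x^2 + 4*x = (x - 1)*(x^2 - 4*x) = (x - 4)*(x - 1)*(x)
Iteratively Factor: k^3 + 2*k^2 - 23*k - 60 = (k - 5)*(k^2 + 7*k + 12) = (k - 5)*(k + 3)*(k + 4)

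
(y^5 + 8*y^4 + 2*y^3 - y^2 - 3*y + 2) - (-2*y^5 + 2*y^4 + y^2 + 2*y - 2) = 3*y^5 + 6*y^4 + 2*y^3 - 2*y^2 - 5*y + 4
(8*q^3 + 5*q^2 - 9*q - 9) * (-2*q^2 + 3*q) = -16*q^5 + 14*q^4 + 33*q^3 - 9*q^2 - 27*q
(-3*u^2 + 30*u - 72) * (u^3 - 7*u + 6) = -3*u^5 + 30*u^4 - 51*u^3 - 228*u^2 + 684*u - 432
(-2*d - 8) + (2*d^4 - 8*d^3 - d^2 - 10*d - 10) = 2*d^4 - 8*d^3 - d^2 - 12*d - 18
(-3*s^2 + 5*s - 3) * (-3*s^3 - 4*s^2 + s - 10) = 9*s^5 - 3*s^4 - 14*s^3 + 47*s^2 - 53*s + 30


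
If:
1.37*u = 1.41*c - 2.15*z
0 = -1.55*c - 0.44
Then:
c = -0.28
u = -1.56934306569343*z - 0.292159171179656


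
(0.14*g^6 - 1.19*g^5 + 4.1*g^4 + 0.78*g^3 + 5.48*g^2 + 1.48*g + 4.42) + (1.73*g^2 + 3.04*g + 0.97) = 0.14*g^6 - 1.19*g^5 + 4.1*g^4 + 0.78*g^3 + 7.21*g^2 + 4.52*g + 5.39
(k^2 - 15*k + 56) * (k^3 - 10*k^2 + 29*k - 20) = k^5 - 25*k^4 + 235*k^3 - 1015*k^2 + 1924*k - 1120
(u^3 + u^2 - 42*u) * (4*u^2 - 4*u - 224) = 4*u^5 - 396*u^3 - 56*u^2 + 9408*u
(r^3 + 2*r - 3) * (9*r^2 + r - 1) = 9*r^5 + r^4 + 17*r^3 - 25*r^2 - 5*r + 3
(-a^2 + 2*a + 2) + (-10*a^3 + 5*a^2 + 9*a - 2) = -10*a^3 + 4*a^2 + 11*a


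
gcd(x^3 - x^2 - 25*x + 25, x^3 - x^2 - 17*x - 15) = x - 5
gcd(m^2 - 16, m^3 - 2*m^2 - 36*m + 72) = 1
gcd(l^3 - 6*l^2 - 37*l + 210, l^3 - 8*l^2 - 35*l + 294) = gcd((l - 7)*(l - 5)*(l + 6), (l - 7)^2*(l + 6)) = l^2 - l - 42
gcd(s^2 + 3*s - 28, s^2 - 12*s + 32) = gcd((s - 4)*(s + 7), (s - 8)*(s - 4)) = s - 4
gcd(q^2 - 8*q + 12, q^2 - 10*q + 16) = q - 2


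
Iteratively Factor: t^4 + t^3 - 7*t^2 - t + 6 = (t + 3)*(t^3 - 2*t^2 - t + 2) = (t - 1)*(t + 3)*(t^2 - t - 2) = (t - 2)*(t - 1)*(t + 3)*(t + 1)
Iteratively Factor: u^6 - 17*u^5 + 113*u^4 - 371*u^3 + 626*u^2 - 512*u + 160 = (u - 2)*(u^5 - 15*u^4 + 83*u^3 - 205*u^2 + 216*u - 80) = (u - 2)*(u - 1)*(u^4 - 14*u^3 + 69*u^2 - 136*u + 80) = (u - 4)*(u - 2)*(u - 1)*(u^3 - 10*u^2 + 29*u - 20) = (u - 4)*(u - 2)*(u - 1)^2*(u^2 - 9*u + 20) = (u - 4)^2*(u - 2)*(u - 1)^2*(u - 5)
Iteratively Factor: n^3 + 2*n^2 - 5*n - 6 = (n - 2)*(n^2 + 4*n + 3) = (n - 2)*(n + 1)*(n + 3)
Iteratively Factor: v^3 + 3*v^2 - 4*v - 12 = (v + 3)*(v^2 - 4) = (v - 2)*(v + 3)*(v + 2)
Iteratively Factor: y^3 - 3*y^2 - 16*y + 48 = (y - 3)*(y^2 - 16) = (y - 4)*(y - 3)*(y + 4)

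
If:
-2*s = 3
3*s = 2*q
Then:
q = -9/4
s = -3/2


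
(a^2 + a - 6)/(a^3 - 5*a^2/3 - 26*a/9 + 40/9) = 9*(a + 3)/(9*a^2 + 3*a - 20)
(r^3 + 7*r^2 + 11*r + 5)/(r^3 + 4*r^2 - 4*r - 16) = (r^3 + 7*r^2 + 11*r + 5)/(r^3 + 4*r^2 - 4*r - 16)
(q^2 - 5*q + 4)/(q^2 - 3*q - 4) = (q - 1)/(q + 1)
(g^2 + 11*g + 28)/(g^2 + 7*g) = (g + 4)/g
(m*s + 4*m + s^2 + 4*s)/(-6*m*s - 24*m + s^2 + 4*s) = (m + s)/(-6*m + s)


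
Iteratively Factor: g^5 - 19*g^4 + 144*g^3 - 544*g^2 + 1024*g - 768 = (g - 4)*(g^4 - 15*g^3 + 84*g^2 - 208*g + 192) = (g - 4)^2*(g^3 - 11*g^2 + 40*g - 48) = (g - 4)^3*(g^2 - 7*g + 12) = (g - 4)^4*(g - 3)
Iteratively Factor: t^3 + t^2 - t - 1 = (t - 1)*(t^2 + 2*t + 1) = (t - 1)*(t + 1)*(t + 1)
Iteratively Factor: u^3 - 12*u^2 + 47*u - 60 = (u - 5)*(u^2 - 7*u + 12) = (u - 5)*(u - 3)*(u - 4)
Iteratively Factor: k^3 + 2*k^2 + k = (k + 1)*(k^2 + k) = (k + 1)^2*(k)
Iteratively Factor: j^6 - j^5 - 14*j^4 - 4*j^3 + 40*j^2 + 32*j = (j + 2)*(j^5 - 3*j^4 - 8*j^3 + 12*j^2 + 16*j) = j*(j + 2)*(j^4 - 3*j^3 - 8*j^2 + 12*j + 16) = j*(j + 2)^2*(j^3 - 5*j^2 + 2*j + 8) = j*(j - 4)*(j + 2)^2*(j^2 - j - 2) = j*(j - 4)*(j - 2)*(j + 2)^2*(j + 1)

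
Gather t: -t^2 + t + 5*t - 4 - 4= -t^2 + 6*t - 8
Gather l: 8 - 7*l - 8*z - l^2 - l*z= -l^2 + l*(-z - 7) - 8*z + 8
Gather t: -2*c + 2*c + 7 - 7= 0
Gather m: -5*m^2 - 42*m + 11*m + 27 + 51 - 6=-5*m^2 - 31*m + 72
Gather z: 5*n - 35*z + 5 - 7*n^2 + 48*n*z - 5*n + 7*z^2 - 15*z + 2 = -7*n^2 + 7*z^2 + z*(48*n - 50) + 7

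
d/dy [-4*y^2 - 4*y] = -8*y - 4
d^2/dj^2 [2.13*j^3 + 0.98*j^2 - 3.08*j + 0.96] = 12.78*j + 1.96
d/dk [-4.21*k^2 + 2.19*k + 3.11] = 2.19 - 8.42*k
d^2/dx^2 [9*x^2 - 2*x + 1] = 18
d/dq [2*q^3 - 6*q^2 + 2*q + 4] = 6*q^2 - 12*q + 2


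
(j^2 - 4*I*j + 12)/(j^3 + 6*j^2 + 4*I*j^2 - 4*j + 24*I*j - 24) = (j - 6*I)/(j^2 + 2*j*(3 + I) + 12*I)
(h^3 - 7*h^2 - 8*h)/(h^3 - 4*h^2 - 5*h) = (h - 8)/(h - 5)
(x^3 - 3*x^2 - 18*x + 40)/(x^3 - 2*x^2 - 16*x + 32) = (x - 5)/(x - 4)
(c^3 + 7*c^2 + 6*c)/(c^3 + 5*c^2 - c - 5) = c*(c + 6)/(c^2 + 4*c - 5)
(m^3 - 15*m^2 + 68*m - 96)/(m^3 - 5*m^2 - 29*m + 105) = (m^2 - 12*m + 32)/(m^2 - 2*m - 35)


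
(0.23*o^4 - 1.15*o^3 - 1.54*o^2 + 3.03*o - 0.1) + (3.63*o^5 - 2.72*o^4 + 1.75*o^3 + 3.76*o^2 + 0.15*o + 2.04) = 3.63*o^5 - 2.49*o^4 + 0.6*o^3 + 2.22*o^2 + 3.18*o + 1.94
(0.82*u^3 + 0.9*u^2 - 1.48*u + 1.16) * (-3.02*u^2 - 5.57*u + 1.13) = -2.4764*u^5 - 7.2854*u^4 + 0.383199999999999*u^3 + 5.7574*u^2 - 8.1336*u + 1.3108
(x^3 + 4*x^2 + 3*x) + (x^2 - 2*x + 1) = x^3 + 5*x^2 + x + 1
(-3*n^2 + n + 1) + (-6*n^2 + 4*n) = -9*n^2 + 5*n + 1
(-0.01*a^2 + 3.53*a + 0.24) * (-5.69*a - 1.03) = 0.0569*a^3 - 20.0754*a^2 - 5.0015*a - 0.2472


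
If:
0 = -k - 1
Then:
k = -1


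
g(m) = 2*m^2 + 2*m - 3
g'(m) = 4*m + 2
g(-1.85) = 0.14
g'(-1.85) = -5.40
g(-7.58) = 96.75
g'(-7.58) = -28.32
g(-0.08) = -3.15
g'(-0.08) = 1.68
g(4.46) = 45.70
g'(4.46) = 19.84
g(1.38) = 3.57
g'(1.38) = 7.52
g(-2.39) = 3.64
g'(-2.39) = -7.56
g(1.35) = 3.34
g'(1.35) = 7.40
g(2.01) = 9.10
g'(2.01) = 10.04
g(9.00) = 177.00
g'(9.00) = 38.00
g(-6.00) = 57.00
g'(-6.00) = -22.00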